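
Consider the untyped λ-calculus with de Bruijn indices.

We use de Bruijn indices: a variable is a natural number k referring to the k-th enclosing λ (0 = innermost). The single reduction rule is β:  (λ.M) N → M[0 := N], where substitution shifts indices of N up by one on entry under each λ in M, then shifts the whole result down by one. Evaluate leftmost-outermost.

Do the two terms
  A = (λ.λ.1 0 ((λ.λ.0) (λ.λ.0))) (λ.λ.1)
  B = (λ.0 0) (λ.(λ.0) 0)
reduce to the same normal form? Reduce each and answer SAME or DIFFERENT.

Answer: SAME — A ⇓ λ.0, B ⇓ λ.0

Working:
Term A:
  start: (λ.λ.1 0 ((λ.λ.0) (λ.λ.0))) (λ.λ.1)
  [1] λ.(λ.λ.1) 0 ((λ.λ.0) (λ.λ.0))
  [2] λ.(λ.1) ((λ.λ.0) (λ.λ.0))
  [3] λ.0

Term B:
  start: (λ.0 0) (λ.(λ.0) 0)
  [1] (λ.(λ.0) 0) (λ.(λ.0) 0)
  [2] (λ.0) (λ.(λ.0) 0)
  [3] λ.(λ.0) 0
  [4] λ.0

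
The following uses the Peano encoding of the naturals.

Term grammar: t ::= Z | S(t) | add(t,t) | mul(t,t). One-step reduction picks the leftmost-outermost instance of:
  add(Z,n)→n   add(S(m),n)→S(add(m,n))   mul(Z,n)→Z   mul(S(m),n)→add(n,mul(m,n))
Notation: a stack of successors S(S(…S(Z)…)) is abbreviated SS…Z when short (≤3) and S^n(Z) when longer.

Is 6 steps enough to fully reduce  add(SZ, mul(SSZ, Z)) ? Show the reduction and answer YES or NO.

Answer: NO — after 6 steps the term is S(mul(Z, Z)), not yet normal

Reduction:
  start: add(SZ, mul(SSZ, Z))
  →1  S(add(Z, mul(SSZ, Z)))
  →2  S(mul(SSZ, Z))
  →3  S(add(Z, mul(SZ, Z)))
  →4  S(mul(SZ, Z))
  →5  S(add(Z, mul(Z, Z)))
  →6  S(mul(Z, Z))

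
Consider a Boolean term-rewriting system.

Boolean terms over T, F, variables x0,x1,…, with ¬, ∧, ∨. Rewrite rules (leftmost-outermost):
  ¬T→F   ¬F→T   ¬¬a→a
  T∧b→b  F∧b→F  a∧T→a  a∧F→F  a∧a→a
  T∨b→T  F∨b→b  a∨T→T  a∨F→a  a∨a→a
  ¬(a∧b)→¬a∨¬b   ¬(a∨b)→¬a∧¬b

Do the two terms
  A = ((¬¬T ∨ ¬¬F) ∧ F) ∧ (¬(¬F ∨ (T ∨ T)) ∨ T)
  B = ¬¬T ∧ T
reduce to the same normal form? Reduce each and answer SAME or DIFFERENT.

Answer: DIFFERENT — A ⇓ F, B ⇓ T

Derivation:
Term A:
  start: ((¬¬T ∨ ¬¬F) ∧ F) ∧ (¬(¬F ∨ (T ∨ T)) ∨ T)
  →1  F ∧ (¬(¬F ∨ (T ∨ T)) ∨ T)
  →2  F

Term B:
  start: ¬¬T ∧ T
  →1  ¬¬T
  →2  T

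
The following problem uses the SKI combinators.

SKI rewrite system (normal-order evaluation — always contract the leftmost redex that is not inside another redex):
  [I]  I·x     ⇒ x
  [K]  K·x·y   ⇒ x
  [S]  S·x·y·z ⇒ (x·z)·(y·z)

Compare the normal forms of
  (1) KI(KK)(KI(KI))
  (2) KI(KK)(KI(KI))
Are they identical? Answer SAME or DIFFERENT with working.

Term A:
  start: KI(KK)(KI(KI))
  step 1: I(KI(KI))
  step 2: KI(KI)
  step 3: I

Term B:
  start: KI(KK)(KI(KI))
  step 1: I(KI(KI))
  step 2: KI(KI)
  step 3: I

Answer: SAME — A ⇓ I, B ⇓ I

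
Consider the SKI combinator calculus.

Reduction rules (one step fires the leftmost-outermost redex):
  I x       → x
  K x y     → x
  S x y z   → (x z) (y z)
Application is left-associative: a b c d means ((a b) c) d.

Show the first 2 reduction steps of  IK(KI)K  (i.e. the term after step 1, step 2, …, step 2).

  start: IK(KI)K
  [1] K(KI)K
  [2] KI

Answer: after 2 steps: KI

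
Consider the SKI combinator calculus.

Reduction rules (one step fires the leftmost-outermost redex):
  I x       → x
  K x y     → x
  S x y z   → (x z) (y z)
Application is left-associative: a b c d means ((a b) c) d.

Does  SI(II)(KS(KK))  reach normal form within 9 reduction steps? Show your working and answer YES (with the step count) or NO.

Answer: YES — reaches normal form SS in 6 ≤ 9 steps

Derivation:
  start: SI(II)(KS(KK))
  step 1: I(KS(KK))(II(KS(KK)))
  step 2: KS(KK)(II(KS(KK)))
  step 3: S(II(KS(KK)))
  step 4: S(I(KS(KK)))
  step 5: S(KS(KK))
  step 6: SS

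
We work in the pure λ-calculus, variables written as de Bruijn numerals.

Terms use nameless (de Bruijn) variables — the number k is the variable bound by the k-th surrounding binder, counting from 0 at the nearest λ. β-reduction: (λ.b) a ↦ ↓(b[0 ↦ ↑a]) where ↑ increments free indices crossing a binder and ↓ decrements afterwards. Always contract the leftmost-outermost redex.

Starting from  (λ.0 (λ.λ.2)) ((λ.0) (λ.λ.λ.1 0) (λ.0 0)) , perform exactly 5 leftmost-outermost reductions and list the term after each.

  start: (λ.0 (λ.λ.2)) ((λ.0) (λ.λ.λ.1 0) (λ.0 0))
  step 1: (λ.0) (λ.λ.λ.1 0) (λ.0 0) (λ.λ.(λ.0) (λ.λ.λ.1 0) (λ.0 0))
  step 2: (λ.λ.λ.1 0) (λ.0 0) (λ.λ.(λ.0) (λ.λ.λ.1 0) (λ.0 0))
  step 3: (λ.λ.1 0) (λ.λ.(λ.0) (λ.λ.λ.1 0) (λ.0 0))
  step 4: λ.(λ.λ.(λ.0) (λ.λ.λ.1 0) (λ.0 0)) 0
  step 5: λ.λ.(λ.0) (λ.λ.λ.1 0) (λ.0 0)

Answer: after 5 steps: λ.λ.(λ.0) (λ.λ.λ.1 0) (λ.0 0)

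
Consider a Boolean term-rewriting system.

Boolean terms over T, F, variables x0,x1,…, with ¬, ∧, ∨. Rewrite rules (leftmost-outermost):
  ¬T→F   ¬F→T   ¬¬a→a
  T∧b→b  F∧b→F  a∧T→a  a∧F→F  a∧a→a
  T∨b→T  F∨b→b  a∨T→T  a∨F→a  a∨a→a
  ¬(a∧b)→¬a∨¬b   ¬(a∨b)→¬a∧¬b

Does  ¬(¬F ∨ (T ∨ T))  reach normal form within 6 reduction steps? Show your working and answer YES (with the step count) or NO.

  start: ¬(¬F ∨ (T ∨ T))
  step 1: ¬¬F ∧ ¬(T ∨ T)
  step 2: F ∧ ¬(T ∨ T)
  step 3: F

Answer: YES — reaches normal form F in 3 ≤ 6 steps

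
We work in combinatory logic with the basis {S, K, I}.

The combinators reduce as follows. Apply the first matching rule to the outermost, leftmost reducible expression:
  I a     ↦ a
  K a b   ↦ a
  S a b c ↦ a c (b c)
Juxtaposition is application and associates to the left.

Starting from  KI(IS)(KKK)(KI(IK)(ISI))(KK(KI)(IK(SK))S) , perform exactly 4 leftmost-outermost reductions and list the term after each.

  start: KI(IS)(KKK)(KI(IK)(ISI))(KK(KI)(IK(SK))S)
  →1  I(KKK)(KI(IK)(ISI))(KK(KI)(IK(SK))S)
  →2  KKK(KI(IK)(ISI))(KK(KI)(IK(SK))S)
  →3  K(KI(IK)(ISI))(KK(KI)(IK(SK))S)
  →4  KI(IK)(ISI)

Answer: after 4 steps: KI(IK)(ISI)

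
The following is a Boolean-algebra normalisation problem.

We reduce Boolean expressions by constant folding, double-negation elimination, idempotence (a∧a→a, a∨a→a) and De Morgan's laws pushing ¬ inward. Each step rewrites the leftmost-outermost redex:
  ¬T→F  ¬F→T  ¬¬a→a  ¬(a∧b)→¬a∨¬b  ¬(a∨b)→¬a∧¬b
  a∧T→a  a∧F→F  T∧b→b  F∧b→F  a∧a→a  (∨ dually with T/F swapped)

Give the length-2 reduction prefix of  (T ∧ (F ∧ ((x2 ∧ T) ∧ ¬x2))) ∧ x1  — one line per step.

  start: (T ∧ (F ∧ ((x2 ∧ T) ∧ ¬x2))) ∧ x1
  step 1: (F ∧ ((x2 ∧ T) ∧ ¬x2)) ∧ x1
  step 2: F ∧ x1

Answer: after 2 steps: F ∧ x1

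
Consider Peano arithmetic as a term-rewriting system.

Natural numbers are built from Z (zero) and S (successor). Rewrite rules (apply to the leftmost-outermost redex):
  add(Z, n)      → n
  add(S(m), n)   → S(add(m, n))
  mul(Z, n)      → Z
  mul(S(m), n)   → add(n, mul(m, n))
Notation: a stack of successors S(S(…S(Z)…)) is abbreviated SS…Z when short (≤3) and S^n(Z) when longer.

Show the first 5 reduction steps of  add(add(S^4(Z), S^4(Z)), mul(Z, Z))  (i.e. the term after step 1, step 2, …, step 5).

Answer: after 5 steps: S(S(add(S(add(SZ, S^4(Z))), mul(Z, Z))))

Derivation:
  start: add(add(S^4(Z), S^4(Z)), mul(Z, Z))
  →1  add(S(add(SSSZ, S^4(Z))), mul(Z, Z))
  →2  S(add(add(SSSZ, S^4(Z)), mul(Z, Z)))
  →3  S(add(S(add(SSZ, S^4(Z))), mul(Z, Z)))
  →4  S(S(add(add(SSZ, S^4(Z)), mul(Z, Z))))
  →5  S(S(add(S(add(SZ, S^4(Z))), mul(Z, Z))))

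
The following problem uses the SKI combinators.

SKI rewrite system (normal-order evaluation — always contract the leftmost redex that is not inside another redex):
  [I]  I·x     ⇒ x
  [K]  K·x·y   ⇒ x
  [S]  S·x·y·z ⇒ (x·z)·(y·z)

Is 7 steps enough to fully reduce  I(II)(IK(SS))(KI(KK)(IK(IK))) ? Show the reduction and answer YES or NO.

Answer: YES — reaches normal form SS in 5 ≤ 7 steps

Derivation:
  start: I(II)(IK(SS))(KI(KK)(IK(IK)))
  [1] II(IK(SS))(KI(KK)(IK(IK)))
  [2] I(IK(SS))(KI(KK)(IK(IK)))
  [3] IK(SS)(KI(KK)(IK(IK)))
  [4] K(SS)(KI(KK)(IK(IK)))
  [5] SS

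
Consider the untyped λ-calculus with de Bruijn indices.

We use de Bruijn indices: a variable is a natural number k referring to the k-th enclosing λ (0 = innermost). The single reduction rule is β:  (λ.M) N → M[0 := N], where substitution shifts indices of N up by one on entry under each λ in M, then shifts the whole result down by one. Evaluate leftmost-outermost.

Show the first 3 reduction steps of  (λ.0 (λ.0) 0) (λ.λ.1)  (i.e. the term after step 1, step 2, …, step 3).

  start: (λ.0 (λ.0) 0) (λ.λ.1)
  step 1: (λ.λ.1) (λ.0) (λ.λ.1)
  step 2: (λ.λ.0) (λ.λ.1)
  step 3: λ.0

Answer: after 3 steps: λ.0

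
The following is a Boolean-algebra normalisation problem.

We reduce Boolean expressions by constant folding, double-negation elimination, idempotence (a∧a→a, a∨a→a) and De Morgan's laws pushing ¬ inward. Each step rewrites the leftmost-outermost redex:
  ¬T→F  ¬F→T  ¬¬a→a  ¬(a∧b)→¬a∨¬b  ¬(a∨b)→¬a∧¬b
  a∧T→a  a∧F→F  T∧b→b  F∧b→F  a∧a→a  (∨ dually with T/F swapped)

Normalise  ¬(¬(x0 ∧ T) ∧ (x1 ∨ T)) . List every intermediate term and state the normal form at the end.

Answer: normal form = x0  (in 7 steps)

Reduction:
  start: ¬(¬(x0 ∧ T) ∧ (x1 ∨ T))
  →1  ¬¬(x0 ∧ T) ∨ ¬(x1 ∨ T)
  →2  (x0 ∧ T) ∨ ¬(x1 ∨ T)
  →3  x0 ∨ ¬(x1 ∨ T)
  →4  x0 ∨ (¬x1 ∧ ¬T)
  →5  x0 ∨ (¬x1 ∧ F)
  →6  x0 ∨ F
  →7  x0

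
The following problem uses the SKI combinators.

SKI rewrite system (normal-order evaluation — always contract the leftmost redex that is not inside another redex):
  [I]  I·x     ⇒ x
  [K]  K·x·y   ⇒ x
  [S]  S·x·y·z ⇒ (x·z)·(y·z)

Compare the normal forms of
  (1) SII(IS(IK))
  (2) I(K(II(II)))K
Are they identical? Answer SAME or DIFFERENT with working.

Term A:
  start: SII(IS(IK))
  [1] I(IS(IK))(I(IS(IK)))
  [2] IS(IK)(I(IS(IK)))
  [3] S(IK)(I(IS(IK)))
  [4] SK(I(IS(IK)))
  [5] SK(IS(IK))
  [6] SK(S(IK))
  [7] SK(SK)

Term B:
  start: I(K(II(II)))K
  [1] K(II(II))K
  [2] II(II)
  [3] I(II)
  [4] II
  [5] I

Answer: DIFFERENT — A ⇓ SK(SK), B ⇓ I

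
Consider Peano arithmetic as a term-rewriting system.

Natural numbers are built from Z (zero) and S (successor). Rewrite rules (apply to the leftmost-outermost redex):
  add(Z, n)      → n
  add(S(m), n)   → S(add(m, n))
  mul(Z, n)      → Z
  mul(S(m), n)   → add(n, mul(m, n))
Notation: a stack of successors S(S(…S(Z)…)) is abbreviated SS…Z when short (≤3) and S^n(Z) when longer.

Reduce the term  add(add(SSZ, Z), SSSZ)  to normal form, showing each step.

  start: add(add(SSZ, Z), SSSZ)
  →1  add(S(add(SZ, Z)), SSSZ)
  →2  S(add(add(SZ, Z), SSSZ))
  →3  S(add(S(add(Z, Z)), SSSZ))
  →4  S(S(add(add(Z, Z), SSSZ)))
  →5  S(S(add(Z, SSSZ)))
  →6  S^5(Z)

Answer: normal form = S^5(Z)  (in 6 steps)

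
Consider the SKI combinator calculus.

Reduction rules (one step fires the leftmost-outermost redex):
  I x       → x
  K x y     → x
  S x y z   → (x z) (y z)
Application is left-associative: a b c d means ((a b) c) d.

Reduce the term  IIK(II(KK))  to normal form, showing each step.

Answer: normal form = K(KK)  (in 4 steps)

Reduction:
  start: IIK(II(KK))
  →1  IK(II(KK))
  →2  K(II(KK))
  →3  K(I(KK))
  →4  K(KK)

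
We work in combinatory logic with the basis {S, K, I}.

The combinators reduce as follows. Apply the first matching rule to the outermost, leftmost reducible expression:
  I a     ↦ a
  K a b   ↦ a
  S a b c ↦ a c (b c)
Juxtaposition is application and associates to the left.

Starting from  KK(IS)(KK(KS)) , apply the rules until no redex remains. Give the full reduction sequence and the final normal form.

Answer: normal form = KK  (in 2 steps)

Working:
  start: KK(IS)(KK(KS))
  step 1: K(KK(KS))
  step 2: KK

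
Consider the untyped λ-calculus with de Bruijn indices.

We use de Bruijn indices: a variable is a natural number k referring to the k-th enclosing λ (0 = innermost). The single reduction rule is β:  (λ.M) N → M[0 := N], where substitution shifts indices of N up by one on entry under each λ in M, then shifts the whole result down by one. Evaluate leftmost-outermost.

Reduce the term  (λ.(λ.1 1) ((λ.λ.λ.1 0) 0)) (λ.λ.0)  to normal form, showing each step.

  start: (λ.(λ.1 1) ((λ.λ.λ.1 0) 0)) (λ.λ.0)
  [1] (λ.(λ.λ.0) (λ.λ.0)) ((λ.λ.λ.1 0) (λ.λ.0))
  [2] (λ.λ.0) (λ.λ.0)
  [3] λ.0

Answer: normal form = λ.0  (in 3 steps)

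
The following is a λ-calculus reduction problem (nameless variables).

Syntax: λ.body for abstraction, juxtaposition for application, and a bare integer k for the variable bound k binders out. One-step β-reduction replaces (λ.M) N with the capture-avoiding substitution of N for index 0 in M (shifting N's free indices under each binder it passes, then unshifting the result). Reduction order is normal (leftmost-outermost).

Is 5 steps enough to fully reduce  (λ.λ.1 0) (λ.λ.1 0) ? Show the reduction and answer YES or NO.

  start: (λ.λ.1 0) (λ.λ.1 0)
  step 1: λ.(λ.λ.1 0) 0
  step 2: λ.λ.1 0

Answer: YES — reaches normal form λ.λ.1 0 in 2 ≤ 5 steps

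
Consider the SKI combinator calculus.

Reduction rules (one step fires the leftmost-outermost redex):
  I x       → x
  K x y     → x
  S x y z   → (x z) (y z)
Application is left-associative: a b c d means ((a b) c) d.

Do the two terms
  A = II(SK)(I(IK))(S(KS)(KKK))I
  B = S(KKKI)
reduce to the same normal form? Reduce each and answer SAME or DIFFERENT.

Term A:
  start: II(SK)(I(IK))(S(KS)(KKK))I
  step 1: I(SK)(I(IK))(S(KS)(KKK))I
  step 2: SK(I(IK))(S(KS)(KKK))I
  step 3: K(S(KS)(KKK))(I(IK)(S(KS)(KKK)))I
  step 4: S(KS)(KKK)I
  step 5: KSI(KKKI)
  step 6: S(KKKI)
  step 7: S(KI)

Term B:
  start: S(KKKI)
  step 1: S(KI)

Answer: SAME — A ⇓ S(KI), B ⇓ S(KI)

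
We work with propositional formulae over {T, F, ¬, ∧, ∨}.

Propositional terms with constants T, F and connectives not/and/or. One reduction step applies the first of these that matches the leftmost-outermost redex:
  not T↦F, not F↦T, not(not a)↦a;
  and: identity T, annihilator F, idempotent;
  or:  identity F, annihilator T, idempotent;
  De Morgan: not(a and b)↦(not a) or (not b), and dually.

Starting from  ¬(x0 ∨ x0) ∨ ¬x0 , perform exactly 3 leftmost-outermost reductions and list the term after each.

Answer: after 3 steps: ¬x0

Derivation:
  start: ¬(x0 ∨ x0) ∨ ¬x0
  step 1: (¬x0 ∧ ¬x0) ∨ ¬x0
  step 2: ¬x0 ∨ ¬x0
  step 3: ¬x0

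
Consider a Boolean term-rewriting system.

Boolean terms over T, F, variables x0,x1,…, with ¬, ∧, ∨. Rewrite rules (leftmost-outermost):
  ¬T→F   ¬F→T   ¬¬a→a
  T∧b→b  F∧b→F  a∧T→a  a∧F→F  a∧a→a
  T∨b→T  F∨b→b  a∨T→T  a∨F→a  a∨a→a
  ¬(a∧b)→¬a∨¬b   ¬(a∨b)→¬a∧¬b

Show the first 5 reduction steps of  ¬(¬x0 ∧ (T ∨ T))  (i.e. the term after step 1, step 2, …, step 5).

Answer: after 5 steps: x0 ∨ F

Working:
  start: ¬(¬x0 ∧ (T ∨ T))
  [1] ¬¬x0 ∨ ¬(T ∨ T)
  [2] x0 ∨ ¬(T ∨ T)
  [3] x0 ∨ (¬T ∧ ¬T)
  [4] x0 ∨ ¬T
  [5] x0 ∨ F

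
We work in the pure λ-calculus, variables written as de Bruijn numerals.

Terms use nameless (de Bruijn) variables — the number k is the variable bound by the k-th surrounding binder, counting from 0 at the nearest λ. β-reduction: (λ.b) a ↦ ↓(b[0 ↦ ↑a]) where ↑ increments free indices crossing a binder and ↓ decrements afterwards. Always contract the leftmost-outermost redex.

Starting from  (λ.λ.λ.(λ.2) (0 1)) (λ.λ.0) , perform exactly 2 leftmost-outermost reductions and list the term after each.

  start: (λ.λ.λ.(λ.2) (0 1)) (λ.λ.0)
  →1  λ.λ.(λ.2) (0 1)
  →2  λ.λ.1

Answer: after 2 steps: λ.λ.1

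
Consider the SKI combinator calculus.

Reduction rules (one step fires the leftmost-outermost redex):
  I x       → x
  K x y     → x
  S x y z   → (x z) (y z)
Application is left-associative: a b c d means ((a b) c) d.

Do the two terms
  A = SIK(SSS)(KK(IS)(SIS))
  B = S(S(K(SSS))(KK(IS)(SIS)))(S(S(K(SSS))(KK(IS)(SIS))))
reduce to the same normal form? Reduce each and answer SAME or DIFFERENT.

Answer: SAME — A ⇓ S(S(K(SSS))(K(SIS)))(S(S(K(SSS))(K(SIS)))), B ⇓ S(S(K(SSS))(K(SIS)))(S(S(K(SSS))(K(SIS))))

Working:
Term A:
  start: SIK(SSS)(KK(IS)(SIS))
  step 1: I(SSS)(K(SSS))(KK(IS)(SIS))
  step 2: SSS(K(SSS))(KK(IS)(SIS))
  step 3: S(K(SSS))(S(K(SSS)))(KK(IS)(SIS))
  step 4: K(SSS)(KK(IS)(SIS))(S(K(SSS))(KK(IS)(SIS)))
  step 5: SSS(S(K(SSS))(KK(IS)(SIS)))
  step 6: S(S(K(SSS))(KK(IS)(SIS)))(S(S(K(SSS))(KK(IS)(SIS))))
  step 7: S(S(K(SSS))(K(SIS)))(S(S(K(SSS))(KK(IS)(SIS))))
  step 8: S(S(K(SSS))(K(SIS)))(S(S(K(SSS))(K(SIS))))

Term B:
  start: S(S(K(SSS))(KK(IS)(SIS)))(S(S(K(SSS))(KK(IS)(SIS))))
  step 1: S(S(K(SSS))(K(SIS)))(S(S(K(SSS))(KK(IS)(SIS))))
  step 2: S(S(K(SSS))(K(SIS)))(S(S(K(SSS))(K(SIS))))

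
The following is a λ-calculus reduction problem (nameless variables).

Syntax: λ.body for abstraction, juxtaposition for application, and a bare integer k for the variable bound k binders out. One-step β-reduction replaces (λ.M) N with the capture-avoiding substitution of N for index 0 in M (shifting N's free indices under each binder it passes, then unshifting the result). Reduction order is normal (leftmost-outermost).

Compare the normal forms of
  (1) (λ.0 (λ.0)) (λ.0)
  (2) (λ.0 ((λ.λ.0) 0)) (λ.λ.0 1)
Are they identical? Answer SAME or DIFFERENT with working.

Term A:
  start: (λ.0 (λ.0)) (λ.0)
  [1] (λ.0) (λ.0)
  [2] λ.0

Term B:
  start: (λ.0 ((λ.λ.0) 0)) (λ.λ.0 1)
  [1] (λ.λ.0 1) ((λ.λ.0) (λ.λ.0 1))
  [2] λ.0 ((λ.λ.0) (λ.λ.0 1))
  [3] λ.0 (λ.0)

Answer: DIFFERENT — A ⇓ λ.0, B ⇓ λ.0 (λ.0)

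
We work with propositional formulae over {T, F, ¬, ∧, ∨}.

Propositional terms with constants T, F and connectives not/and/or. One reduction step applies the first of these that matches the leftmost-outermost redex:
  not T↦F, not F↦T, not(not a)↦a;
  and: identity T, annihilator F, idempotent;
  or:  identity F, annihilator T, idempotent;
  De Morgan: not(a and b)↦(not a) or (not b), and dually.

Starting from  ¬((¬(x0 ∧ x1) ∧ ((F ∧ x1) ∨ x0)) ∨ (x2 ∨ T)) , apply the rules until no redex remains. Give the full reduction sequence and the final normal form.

Answer: normal form = F  (in 12 steps)

Derivation:
  start: ¬((¬(x0 ∧ x1) ∧ ((F ∧ x1) ∨ x0)) ∨ (x2 ∨ T))
  step 1: ¬(¬(x0 ∧ x1) ∧ ((F ∧ x1) ∨ x0)) ∧ ¬(x2 ∨ T)
  step 2: (¬¬(x0 ∧ x1) ∨ ¬((F ∧ x1) ∨ x0)) ∧ ¬(x2 ∨ T)
  step 3: ((x0 ∧ x1) ∨ ¬((F ∧ x1) ∨ x0)) ∧ ¬(x2 ∨ T)
  step 4: ((x0 ∧ x1) ∨ (¬(F ∧ x1) ∧ ¬x0)) ∧ ¬(x2 ∨ T)
  step 5: ((x0 ∧ x1) ∨ ((¬F ∨ ¬x1) ∧ ¬x0)) ∧ ¬(x2 ∨ T)
  step 6: ((x0 ∧ x1) ∨ ((T ∨ ¬x1) ∧ ¬x0)) ∧ ¬(x2 ∨ T)
  step 7: ((x0 ∧ x1) ∨ (T ∧ ¬x0)) ∧ ¬(x2 ∨ T)
  step 8: ((x0 ∧ x1) ∨ ¬x0) ∧ ¬(x2 ∨ T)
  step 9: ((x0 ∧ x1) ∨ ¬x0) ∧ (¬x2 ∧ ¬T)
  step 10: ((x0 ∧ x1) ∨ ¬x0) ∧ (¬x2 ∧ F)
  step 11: ((x0 ∧ x1) ∨ ¬x0) ∧ F
  step 12: F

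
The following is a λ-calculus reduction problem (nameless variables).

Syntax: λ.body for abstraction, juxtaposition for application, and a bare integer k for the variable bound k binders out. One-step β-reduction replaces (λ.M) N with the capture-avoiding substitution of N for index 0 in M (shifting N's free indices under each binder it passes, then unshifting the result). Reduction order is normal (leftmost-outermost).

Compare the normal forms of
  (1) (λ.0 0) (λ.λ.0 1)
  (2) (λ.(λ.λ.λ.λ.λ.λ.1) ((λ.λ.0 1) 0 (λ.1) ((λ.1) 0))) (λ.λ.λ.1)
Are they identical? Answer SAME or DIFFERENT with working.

Answer: DIFFERENT — A ⇓ λ.0 (λ.λ.0 1), B ⇓ λ.λ.λ.λ.λ.1

Derivation:
Term A:
  start: (λ.0 0) (λ.λ.0 1)
  step 1: (λ.λ.0 1) (λ.λ.0 1)
  step 2: λ.0 (λ.λ.0 1)

Term B:
  start: (λ.(λ.λ.λ.λ.λ.λ.1) ((λ.λ.0 1) 0 (λ.1) ((λ.1) 0))) (λ.λ.λ.1)
  step 1: (λ.λ.λ.λ.λ.λ.1) ((λ.λ.0 1) (λ.λ.λ.1) (λ.λ.λ.λ.1) ((λ.λ.λ.λ.1) (λ.λ.λ.1)))
  step 2: λ.λ.λ.λ.λ.1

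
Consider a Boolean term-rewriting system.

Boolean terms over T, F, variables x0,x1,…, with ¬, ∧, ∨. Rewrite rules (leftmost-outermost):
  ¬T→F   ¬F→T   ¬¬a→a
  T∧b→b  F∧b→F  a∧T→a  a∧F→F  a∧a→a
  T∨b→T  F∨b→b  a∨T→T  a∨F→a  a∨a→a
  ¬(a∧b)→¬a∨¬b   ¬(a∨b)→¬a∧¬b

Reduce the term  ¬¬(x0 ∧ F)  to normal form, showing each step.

Answer: normal form = F  (in 2 steps)

Derivation:
  start: ¬¬(x0 ∧ F)
  step 1: x0 ∧ F
  step 2: F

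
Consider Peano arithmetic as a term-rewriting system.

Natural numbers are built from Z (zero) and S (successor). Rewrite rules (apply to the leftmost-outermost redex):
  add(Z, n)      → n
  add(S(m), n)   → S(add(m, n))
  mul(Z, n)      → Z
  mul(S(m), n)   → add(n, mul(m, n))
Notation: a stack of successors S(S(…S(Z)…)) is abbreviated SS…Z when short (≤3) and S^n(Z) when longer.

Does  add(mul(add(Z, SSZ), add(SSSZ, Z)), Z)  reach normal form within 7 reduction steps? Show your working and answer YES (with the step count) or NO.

Answer: NO — after 7 steps the term is S(add(S(add(add(SZ, Z), mul(SZ, add(SSSZ, Z)))), Z)), not yet normal

Working:
  start: add(mul(add(Z, SSZ), add(SSSZ, Z)), Z)
  [1] add(mul(SSZ, add(SSSZ, Z)), Z)
  [2] add(add(add(SSSZ, Z), mul(SZ, add(SSSZ, Z))), Z)
  [3] add(add(S(add(SSZ, Z)), mul(SZ, add(SSSZ, Z))), Z)
  [4] add(S(add(add(SSZ, Z), mul(SZ, add(SSSZ, Z)))), Z)
  [5] S(add(add(add(SSZ, Z), mul(SZ, add(SSSZ, Z))), Z))
  [6] S(add(add(S(add(SZ, Z)), mul(SZ, add(SSSZ, Z))), Z))
  [7] S(add(S(add(add(SZ, Z), mul(SZ, add(SSSZ, Z)))), Z))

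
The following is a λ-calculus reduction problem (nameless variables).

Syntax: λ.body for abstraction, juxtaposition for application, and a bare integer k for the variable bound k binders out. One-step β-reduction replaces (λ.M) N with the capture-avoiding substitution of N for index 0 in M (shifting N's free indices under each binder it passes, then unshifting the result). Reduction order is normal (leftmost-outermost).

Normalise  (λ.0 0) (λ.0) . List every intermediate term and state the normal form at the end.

Answer: normal form = λ.0  (in 2 steps)

Derivation:
  start: (λ.0 0) (λ.0)
  [1] (λ.0) (λ.0)
  [2] λ.0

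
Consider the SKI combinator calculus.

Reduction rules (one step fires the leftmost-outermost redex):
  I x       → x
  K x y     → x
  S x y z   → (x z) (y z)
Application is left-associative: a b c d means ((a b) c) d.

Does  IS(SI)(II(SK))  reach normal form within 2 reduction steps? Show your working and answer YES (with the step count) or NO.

  start: IS(SI)(II(SK))
  [1] S(SI)(II(SK))
  [2] S(SI)(I(SK))

Answer: NO — after 2 steps the term is S(SI)(I(SK)), not yet normal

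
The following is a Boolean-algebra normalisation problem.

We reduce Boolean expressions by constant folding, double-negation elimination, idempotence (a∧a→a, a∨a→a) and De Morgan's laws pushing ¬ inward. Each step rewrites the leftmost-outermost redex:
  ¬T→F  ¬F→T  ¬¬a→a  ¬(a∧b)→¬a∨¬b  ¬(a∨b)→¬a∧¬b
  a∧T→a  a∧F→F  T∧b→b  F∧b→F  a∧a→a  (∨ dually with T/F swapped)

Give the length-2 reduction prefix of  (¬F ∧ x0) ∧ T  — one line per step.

  start: (¬F ∧ x0) ∧ T
  [1] ¬F ∧ x0
  [2] T ∧ x0

Answer: after 2 steps: T ∧ x0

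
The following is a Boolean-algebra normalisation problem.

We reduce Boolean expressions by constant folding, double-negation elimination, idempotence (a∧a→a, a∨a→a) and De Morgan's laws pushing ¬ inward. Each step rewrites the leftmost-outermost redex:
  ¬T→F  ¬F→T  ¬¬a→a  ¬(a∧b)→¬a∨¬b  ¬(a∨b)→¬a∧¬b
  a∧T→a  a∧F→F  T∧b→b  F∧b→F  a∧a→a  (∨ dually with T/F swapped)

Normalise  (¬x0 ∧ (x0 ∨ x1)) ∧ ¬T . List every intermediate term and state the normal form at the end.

Answer: normal form = F  (in 2 steps)

Derivation:
  start: (¬x0 ∧ (x0 ∨ x1)) ∧ ¬T
  →1  (¬x0 ∧ (x0 ∨ x1)) ∧ F
  →2  F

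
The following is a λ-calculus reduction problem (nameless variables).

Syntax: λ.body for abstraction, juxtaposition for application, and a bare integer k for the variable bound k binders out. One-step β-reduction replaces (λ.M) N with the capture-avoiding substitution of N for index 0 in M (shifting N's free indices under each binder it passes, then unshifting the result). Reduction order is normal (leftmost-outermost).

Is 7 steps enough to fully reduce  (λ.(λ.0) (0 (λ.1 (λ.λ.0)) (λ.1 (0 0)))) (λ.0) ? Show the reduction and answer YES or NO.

Answer: YES — reaches normal form λ.λ.0 in 5 ≤ 7 steps

Working:
  start: (λ.(λ.0) (0 (λ.1 (λ.λ.0)) (λ.1 (0 0)))) (λ.0)
  step 1: (λ.0) ((λ.0) (λ.(λ.0) (λ.λ.0)) (λ.(λ.0) (0 0)))
  step 2: (λ.0) (λ.(λ.0) (λ.λ.0)) (λ.(λ.0) (0 0))
  step 3: (λ.(λ.0) (λ.λ.0)) (λ.(λ.0) (0 0))
  step 4: (λ.0) (λ.λ.0)
  step 5: λ.λ.0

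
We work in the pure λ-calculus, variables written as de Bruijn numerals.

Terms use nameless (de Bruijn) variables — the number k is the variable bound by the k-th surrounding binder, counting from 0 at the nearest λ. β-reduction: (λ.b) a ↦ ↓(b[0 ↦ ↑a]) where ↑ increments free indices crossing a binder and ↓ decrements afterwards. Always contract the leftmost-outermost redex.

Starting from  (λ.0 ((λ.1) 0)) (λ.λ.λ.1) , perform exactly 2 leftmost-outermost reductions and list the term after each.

Answer: after 2 steps: λ.λ.1

Derivation:
  start: (λ.0 ((λ.1) 0)) (λ.λ.λ.1)
  →1  (λ.λ.λ.1) ((λ.λ.λ.λ.1) (λ.λ.λ.1))
  →2  λ.λ.1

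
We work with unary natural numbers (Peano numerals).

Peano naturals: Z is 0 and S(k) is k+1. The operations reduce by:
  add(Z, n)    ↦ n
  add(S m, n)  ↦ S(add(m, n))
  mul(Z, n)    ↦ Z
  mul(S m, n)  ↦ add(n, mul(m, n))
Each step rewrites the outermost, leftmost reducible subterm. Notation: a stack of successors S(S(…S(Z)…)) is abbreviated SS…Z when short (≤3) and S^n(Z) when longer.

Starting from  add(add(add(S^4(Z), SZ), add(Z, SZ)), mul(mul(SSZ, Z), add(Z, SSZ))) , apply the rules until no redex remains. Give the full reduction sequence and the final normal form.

Answer: normal form = S^6(Z)  (in 25 steps)

Derivation:
  start: add(add(add(S^4(Z), SZ), add(Z, SZ)), mul(mul(SSZ, Z), add(Z, SSZ)))
  step 1: add(add(S(add(SSSZ, SZ)), add(Z, SZ)), mul(mul(SSZ, Z), add(Z, SSZ)))
  step 2: add(S(add(add(SSSZ, SZ), add(Z, SZ))), mul(mul(SSZ, Z), add(Z, SSZ)))
  step 3: S(add(add(add(SSSZ, SZ), add(Z, SZ)), mul(mul(SSZ, Z), add(Z, SSZ))))
  step 4: S(add(add(S(add(SSZ, SZ)), add(Z, SZ)), mul(mul(SSZ, Z), add(Z, SSZ))))
  step 5: S(add(S(add(add(SSZ, SZ), add(Z, SZ))), mul(mul(SSZ, Z), add(Z, SSZ))))
  step 6: S(S(add(add(add(SSZ, SZ), add(Z, SZ)), mul(mul(SSZ, Z), add(Z, SSZ)))))
  step 7: S(S(add(add(S(add(SZ, SZ)), add(Z, SZ)), mul(mul(SSZ, Z), add(Z, SSZ)))))
  step 8: S(S(add(S(add(add(SZ, SZ), add(Z, SZ))), mul(mul(SSZ, Z), add(Z, SSZ)))))
  step 9: S(S(S(add(add(add(SZ, SZ), add(Z, SZ)), mul(mul(SSZ, Z), add(Z, SSZ))))))
  step 10: S(S(S(add(add(S(add(Z, SZ)), add(Z, SZ)), mul(mul(SSZ, Z), add(Z, SSZ))))))
  step 11: S(S(S(add(S(add(add(Z, SZ), add(Z, SZ))), mul(mul(SSZ, Z), add(Z, SSZ))))))
  step 12: S(S(S(S(add(add(add(Z, SZ), add(Z, SZ)), mul(mul(SSZ, Z), add(Z, SSZ)))))))
  step 13: S(S(S(S(add(add(SZ, add(Z, SZ)), mul(mul(SSZ, Z), add(Z, SSZ)))))))
  step 14: S(S(S(S(add(S(add(Z, add(Z, SZ))), mul(mul(SSZ, Z), add(Z, SSZ)))))))
  step 15: S(S(S(S(S(add(add(Z, add(Z, SZ)), mul(mul(SSZ, Z), add(Z, SSZ))))))))
  step 16: S(S(S(S(S(add(add(Z, SZ), mul(mul(SSZ, Z), add(Z, SSZ))))))))
  step 17: S(S(S(S(S(add(SZ, mul(mul(SSZ, Z), add(Z, SSZ))))))))
  step 18: S(S(S(S(S(S(add(Z, mul(mul(SSZ, Z), add(Z, SSZ)))))))))
  step 19: S(S(S(S(S(S(mul(mul(SSZ, Z), add(Z, SSZ))))))))
  step 20: S(S(S(S(S(S(mul(add(Z, mul(SZ, Z)), add(Z, SSZ))))))))
  step 21: S(S(S(S(S(S(mul(mul(SZ, Z), add(Z, SSZ))))))))
  step 22: S(S(S(S(S(S(mul(add(Z, mul(Z, Z)), add(Z, SSZ))))))))
  step 23: S(S(S(S(S(S(mul(mul(Z, Z), add(Z, SSZ))))))))
  step 24: S(S(S(S(S(S(mul(Z, add(Z, SSZ))))))))
  step 25: S^6(Z)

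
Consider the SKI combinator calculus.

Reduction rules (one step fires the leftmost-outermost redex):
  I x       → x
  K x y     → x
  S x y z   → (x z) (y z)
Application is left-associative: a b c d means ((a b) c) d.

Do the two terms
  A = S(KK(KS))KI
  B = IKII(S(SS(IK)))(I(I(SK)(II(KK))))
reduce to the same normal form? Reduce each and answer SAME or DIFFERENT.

Answer: DIFFERENT — A ⇓ I, B ⇓ S(SSK)(SK(KK))

Working:
Term A:
  start: S(KK(KS))KI
  →1  KK(KS)I(KI)
  →2  KI(KI)
  →3  I

Term B:
  start: IKII(S(SS(IK)))(I(I(SK)(II(KK))))
  →1  KII(S(SS(IK)))(I(I(SK)(II(KK))))
  →2  I(S(SS(IK)))(I(I(SK)(II(KK))))
  →3  S(SS(IK))(I(I(SK)(II(KK))))
  →4  S(SSK)(I(I(SK)(II(KK))))
  →5  S(SSK)(I(SK)(II(KK)))
  →6  S(SSK)(SK(II(KK)))
  →7  S(SSK)(SK(I(KK)))
  →8  S(SSK)(SK(KK))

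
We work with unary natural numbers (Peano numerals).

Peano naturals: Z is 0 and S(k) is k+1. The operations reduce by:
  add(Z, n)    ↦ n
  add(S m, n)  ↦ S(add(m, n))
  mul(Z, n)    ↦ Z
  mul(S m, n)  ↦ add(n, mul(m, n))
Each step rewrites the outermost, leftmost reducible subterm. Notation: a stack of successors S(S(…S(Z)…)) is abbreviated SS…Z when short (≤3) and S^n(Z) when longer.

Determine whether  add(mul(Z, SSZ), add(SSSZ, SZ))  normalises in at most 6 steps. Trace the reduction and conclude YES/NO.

  start: add(mul(Z, SSZ), add(SSSZ, SZ))
  step 1: add(Z, add(SSSZ, SZ))
  step 2: add(SSSZ, SZ)
  step 3: S(add(SSZ, SZ))
  step 4: S(S(add(SZ, SZ)))
  step 5: S(S(S(add(Z, SZ))))
  step 6: S^4(Z)

Answer: YES — reaches normal form S^4(Z) in 6 ≤ 6 steps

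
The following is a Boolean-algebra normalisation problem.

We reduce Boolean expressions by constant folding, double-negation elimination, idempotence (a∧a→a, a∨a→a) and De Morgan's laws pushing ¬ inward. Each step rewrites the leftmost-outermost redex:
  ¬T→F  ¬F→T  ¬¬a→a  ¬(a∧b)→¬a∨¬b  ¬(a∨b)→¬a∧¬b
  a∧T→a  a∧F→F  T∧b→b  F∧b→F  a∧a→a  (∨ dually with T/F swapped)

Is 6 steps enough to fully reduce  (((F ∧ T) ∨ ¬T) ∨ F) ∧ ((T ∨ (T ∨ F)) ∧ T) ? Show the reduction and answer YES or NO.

  start: (((F ∧ T) ∨ ¬T) ∨ F) ∧ ((T ∨ (T ∨ F)) ∧ T)
  step 1: ((F ∧ T) ∨ ¬T) ∧ ((T ∨ (T ∨ F)) ∧ T)
  step 2: (F ∨ ¬T) ∧ ((T ∨ (T ∨ F)) ∧ T)
  step 3: ¬T ∧ ((T ∨ (T ∨ F)) ∧ T)
  step 4: F ∧ ((T ∨ (T ∨ F)) ∧ T)
  step 5: F

Answer: YES — reaches normal form F in 5 ≤ 6 steps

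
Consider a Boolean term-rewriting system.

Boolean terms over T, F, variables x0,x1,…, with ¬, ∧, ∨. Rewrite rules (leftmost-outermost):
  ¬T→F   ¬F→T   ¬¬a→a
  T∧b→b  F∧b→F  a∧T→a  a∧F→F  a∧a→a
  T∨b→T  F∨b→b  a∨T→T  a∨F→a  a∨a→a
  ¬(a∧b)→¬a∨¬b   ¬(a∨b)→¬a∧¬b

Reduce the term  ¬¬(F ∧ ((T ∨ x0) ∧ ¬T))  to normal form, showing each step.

Answer: normal form = F  (in 2 steps)

Reduction:
  start: ¬¬(F ∧ ((T ∨ x0) ∧ ¬T))
  [1] F ∧ ((T ∨ x0) ∧ ¬T)
  [2] F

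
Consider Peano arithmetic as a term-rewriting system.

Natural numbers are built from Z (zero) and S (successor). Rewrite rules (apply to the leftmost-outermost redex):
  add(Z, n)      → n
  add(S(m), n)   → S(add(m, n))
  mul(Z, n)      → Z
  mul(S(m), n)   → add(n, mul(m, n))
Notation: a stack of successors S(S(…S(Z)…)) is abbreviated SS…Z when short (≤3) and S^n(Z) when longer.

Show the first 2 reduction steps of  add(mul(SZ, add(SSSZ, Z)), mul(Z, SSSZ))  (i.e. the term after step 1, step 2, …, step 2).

  start: add(mul(SZ, add(SSSZ, Z)), mul(Z, SSSZ))
  step 1: add(add(add(SSSZ, Z), mul(Z, add(SSSZ, Z))), mul(Z, SSSZ))
  step 2: add(add(S(add(SSZ, Z)), mul(Z, add(SSSZ, Z))), mul(Z, SSSZ))

Answer: after 2 steps: add(add(S(add(SSZ, Z)), mul(Z, add(SSSZ, Z))), mul(Z, SSSZ))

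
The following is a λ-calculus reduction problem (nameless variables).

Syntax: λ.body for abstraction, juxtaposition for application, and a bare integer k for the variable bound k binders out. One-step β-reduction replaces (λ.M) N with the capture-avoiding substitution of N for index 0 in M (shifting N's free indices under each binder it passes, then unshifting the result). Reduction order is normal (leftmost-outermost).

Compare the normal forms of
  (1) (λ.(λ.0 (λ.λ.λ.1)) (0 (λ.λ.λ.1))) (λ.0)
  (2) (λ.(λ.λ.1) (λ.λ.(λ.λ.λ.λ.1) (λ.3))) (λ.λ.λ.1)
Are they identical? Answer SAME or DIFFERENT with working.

Term A:
  start: (λ.(λ.0 (λ.λ.λ.1)) (0 (λ.λ.λ.1))) (λ.0)
  step 1: (λ.0 (λ.λ.λ.1)) ((λ.0) (λ.λ.λ.1))
  step 2: (λ.0) (λ.λ.λ.1) (λ.λ.λ.1)
  step 3: (λ.λ.λ.1) (λ.λ.λ.1)
  step 4: λ.λ.1

Term B:
  start: (λ.(λ.λ.1) (λ.λ.(λ.λ.λ.λ.1) (λ.3))) (λ.λ.λ.1)
  step 1: (λ.λ.1) (λ.λ.(λ.λ.λ.λ.1) (λ.λ.λ.λ.1))
  step 2: λ.λ.λ.(λ.λ.λ.λ.1) (λ.λ.λ.λ.1)
  step 3: λ.λ.λ.λ.λ.λ.1

Answer: DIFFERENT — A ⇓ λ.λ.1, B ⇓ λ.λ.λ.λ.λ.λ.1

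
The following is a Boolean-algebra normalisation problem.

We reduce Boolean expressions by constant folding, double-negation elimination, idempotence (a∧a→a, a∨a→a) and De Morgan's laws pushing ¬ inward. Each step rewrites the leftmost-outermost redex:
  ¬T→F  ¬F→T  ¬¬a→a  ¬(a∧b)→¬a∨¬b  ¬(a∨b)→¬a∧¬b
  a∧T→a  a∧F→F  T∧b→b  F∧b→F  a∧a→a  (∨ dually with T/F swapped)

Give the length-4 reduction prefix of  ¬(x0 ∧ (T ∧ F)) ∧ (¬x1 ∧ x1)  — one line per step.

  start: ¬(x0 ∧ (T ∧ F)) ∧ (¬x1 ∧ x1)
  step 1: (¬x0 ∨ ¬(T ∧ F)) ∧ (¬x1 ∧ x1)
  step 2: (¬x0 ∨ (¬T ∨ ¬F)) ∧ (¬x1 ∧ x1)
  step 3: (¬x0 ∨ (F ∨ ¬F)) ∧ (¬x1 ∧ x1)
  step 4: (¬x0 ∨ ¬F) ∧ (¬x1 ∧ x1)

Answer: after 4 steps: (¬x0 ∨ ¬F) ∧ (¬x1 ∧ x1)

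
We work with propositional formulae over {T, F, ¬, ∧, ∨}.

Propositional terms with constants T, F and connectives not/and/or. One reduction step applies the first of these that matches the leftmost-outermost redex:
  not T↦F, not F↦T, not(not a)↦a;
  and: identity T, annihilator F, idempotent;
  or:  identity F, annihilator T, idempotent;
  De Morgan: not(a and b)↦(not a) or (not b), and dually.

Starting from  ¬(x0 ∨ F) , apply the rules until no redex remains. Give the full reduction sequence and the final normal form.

  start: ¬(x0 ∨ F)
  [1] ¬x0 ∧ ¬F
  [2] ¬x0 ∧ T
  [3] ¬x0

Answer: normal form = ¬x0  (in 3 steps)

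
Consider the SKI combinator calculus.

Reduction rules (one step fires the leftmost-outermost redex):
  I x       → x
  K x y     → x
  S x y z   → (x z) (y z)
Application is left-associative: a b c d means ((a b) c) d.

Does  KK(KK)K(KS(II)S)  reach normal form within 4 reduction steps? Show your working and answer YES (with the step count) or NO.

  start: KK(KK)K(KS(II)S)
  [1] KK(KS(II)S)
  [2] K

Answer: YES — reaches normal form K in 2 ≤ 4 steps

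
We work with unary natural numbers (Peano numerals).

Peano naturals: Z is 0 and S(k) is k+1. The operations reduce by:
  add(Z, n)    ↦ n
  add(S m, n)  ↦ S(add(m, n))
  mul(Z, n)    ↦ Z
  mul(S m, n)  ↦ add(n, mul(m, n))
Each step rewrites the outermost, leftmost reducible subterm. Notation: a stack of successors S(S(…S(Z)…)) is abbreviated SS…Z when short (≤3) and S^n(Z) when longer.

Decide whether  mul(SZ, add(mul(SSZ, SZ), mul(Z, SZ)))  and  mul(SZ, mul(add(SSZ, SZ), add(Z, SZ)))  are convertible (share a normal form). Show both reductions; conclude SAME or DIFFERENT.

Term A:
  start: mul(SZ, add(mul(SSZ, SZ), mul(Z, SZ)))
  step 1: add(add(mul(SSZ, SZ), mul(Z, SZ)), mul(Z, add(mul(SSZ, SZ), mul(Z, SZ))))
  step 2: add(add(add(SZ, mul(SZ, SZ)), mul(Z, SZ)), mul(Z, add(mul(SSZ, SZ), mul(Z, SZ))))
  step 3: add(add(S(add(Z, mul(SZ, SZ))), mul(Z, SZ)), mul(Z, add(mul(SSZ, SZ), mul(Z, SZ))))
  step 4: add(S(add(add(Z, mul(SZ, SZ)), mul(Z, SZ))), mul(Z, add(mul(SSZ, SZ), mul(Z, SZ))))
  step 5: S(add(add(add(Z, mul(SZ, SZ)), mul(Z, SZ)), mul(Z, add(mul(SSZ, SZ), mul(Z, SZ)))))
  step 6: S(add(add(mul(SZ, SZ), mul(Z, SZ)), mul(Z, add(mul(SSZ, SZ), mul(Z, SZ)))))
  step 7: S(add(add(add(SZ, mul(Z, SZ)), mul(Z, SZ)), mul(Z, add(mul(SSZ, SZ), mul(Z, SZ)))))
  step 8: S(add(add(S(add(Z, mul(Z, SZ))), mul(Z, SZ)), mul(Z, add(mul(SSZ, SZ), mul(Z, SZ)))))
  step 9: S(add(S(add(add(Z, mul(Z, SZ)), mul(Z, SZ))), mul(Z, add(mul(SSZ, SZ), mul(Z, SZ)))))
  step 10: S(S(add(add(add(Z, mul(Z, SZ)), mul(Z, SZ)), mul(Z, add(mul(SSZ, SZ), mul(Z, SZ))))))
  step 11: S(S(add(add(mul(Z, SZ), mul(Z, SZ)), mul(Z, add(mul(SSZ, SZ), mul(Z, SZ))))))
  step 12: S(S(add(add(Z, mul(Z, SZ)), mul(Z, add(mul(SSZ, SZ), mul(Z, SZ))))))
  step 13: S(S(add(mul(Z, SZ), mul(Z, add(mul(SSZ, SZ), mul(Z, SZ))))))
  step 14: S(S(add(Z, mul(Z, add(mul(SSZ, SZ), mul(Z, SZ))))))
  step 15: S(S(mul(Z, add(mul(SSZ, SZ), mul(Z, SZ)))))
  step 16: SSZ

Term B:
  start: mul(SZ, mul(add(SSZ, SZ), add(Z, SZ)))
  step 1: add(mul(add(SSZ, SZ), add(Z, SZ)), mul(Z, mul(add(SSZ, SZ), add(Z, SZ))))
  step 2: add(mul(S(add(SZ, SZ)), add(Z, SZ)), mul(Z, mul(add(SSZ, SZ), add(Z, SZ))))
  step 3: add(add(add(Z, SZ), mul(add(SZ, SZ), add(Z, SZ))), mul(Z, mul(add(SSZ, SZ), add(Z, SZ))))
  step 4: add(add(SZ, mul(add(SZ, SZ), add(Z, SZ))), mul(Z, mul(add(SSZ, SZ), add(Z, SZ))))
  step 5: add(S(add(Z, mul(add(SZ, SZ), add(Z, SZ)))), mul(Z, mul(add(SSZ, SZ), add(Z, SZ))))
  step 6: S(add(add(Z, mul(add(SZ, SZ), add(Z, SZ))), mul(Z, mul(add(SSZ, SZ), add(Z, SZ)))))
  step 7: S(add(mul(add(SZ, SZ), add(Z, SZ)), mul(Z, mul(add(SSZ, SZ), add(Z, SZ)))))
  step 8: S(add(mul(S(add(Z, SZ)), add(Z, SZ)), mul(Z, mul(add(SSZ, SZ), add(Z, SZ)))))
  step 9: S(add(add(add(Z, SZ), mul(add(Z, SZ), add(Z, SZ))), mul(Z, mul(add(SSZ, SZ), add(Z, SZ)))))
  step 10: S(add(add(SZ, mul(add(Z, SZ), add(Z, SZ))), mul(Z, mul(add(SSZ, SZ), add(Z, SZ)))))
  step 11: S(add(S(add(Z, mul(add(Z, SZ), add(Z, SZ)))), mul(Z, mul(add(SSZ, SZ), add(Z, SZ)))))
  step 12: S(S(add(add(Z, mul(add(Z, SZ), add(Z, SZ))), mul(Z, mul(add(SSZ, SZ), add(Z, SZ))))))
  step 13: S(S(add(mul(add(Z, SZ), add(Z, SZ)), mul(Z, mul(add(SSZ, SZ), add(Z, SZ))))))
  step 14: S(S(add(mul(SZ, add(Z, SZ)), mul(Z, mul(add(SSZ, SZ), add(Z, SZ))))))
  step 15: S(S(add(add(add(Z, SZ), mul(Z, add(Z, SZ))), mul(Z, mul(add(SSZ, SZ), add(Z, SZ))))))
  step 16: S(S(add(add(SZ, mul(Z, add(Z, SZ))), mul(Z, mul(add(SSZ, SZ), add(Z, SZ))))))
  step 17: S(S(add(S(add(Z, mul(Z, add(Z, SZ)))), mul(Z, mul(add(SSZ, SZ), add(Z, SZ))))))
  step 18: S(S(S(add(add(Z, mul(Z, add(Z, SZ))), mul(Z, mul(add(SSZ, SZ), add(Z, SZ)))))))
  step 19: S(S(S(add(mul(Z, add(Z, SZ)), mul(Z, mul(add(SSZ, SZ), add(Z, SZ)))))))
  step 20: S(S(S(add(Z, mul(Z, mul(add(SSZ, SZ), add(Z, SZ)))))))
  step 21: S(S(S(mul(Z, mul(add(SSZ, SZ), add(Z, SZ))))))
  step 22: SSSZ

Answer: DIFFERENT — A ⇓ SSZ, B ⇓ SSSZ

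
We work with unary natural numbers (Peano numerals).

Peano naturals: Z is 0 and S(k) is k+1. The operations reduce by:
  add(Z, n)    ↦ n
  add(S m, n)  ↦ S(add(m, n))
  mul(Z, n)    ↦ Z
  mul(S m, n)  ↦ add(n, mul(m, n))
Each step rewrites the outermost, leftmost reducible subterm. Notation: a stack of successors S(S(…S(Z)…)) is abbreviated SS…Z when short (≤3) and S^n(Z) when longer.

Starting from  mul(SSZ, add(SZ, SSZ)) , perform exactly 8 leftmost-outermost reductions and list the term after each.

Answer: after 8 steps: S(S(S(add(add(SZ, SSZ), mul(Z, add(SZ, SSZ))))))

Derivation:
  start: mul(SSZ, add(SZ, SSZ))
  [1] add(add(SZ, SSZ), mul(SZ, add(SZ, SSZ)))
  [2] add(S(add(Z, SSZ)), mul(SZ, add(SZ, SSZ)))
  [3] S(add(add(Z, SSZ), mul(SZ, add(SZ, SSZ))))
  [4] S(add(SSZ, mul(SZ, add(SZ, SSZ))))
  [5] S(S(add(SZ, mul(SZ, add(SZ, SSZ)))))
  [6] S(S(S(add(Z, mul(SZ, add(SZ, SSZ))))))
  [7] S(S(S(mul(SZ, add(SZ, SSZ)))))
  [8] S(S(S(add(add(SZ, SSZ), mul(Z, add(SZ, SSZ))))))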